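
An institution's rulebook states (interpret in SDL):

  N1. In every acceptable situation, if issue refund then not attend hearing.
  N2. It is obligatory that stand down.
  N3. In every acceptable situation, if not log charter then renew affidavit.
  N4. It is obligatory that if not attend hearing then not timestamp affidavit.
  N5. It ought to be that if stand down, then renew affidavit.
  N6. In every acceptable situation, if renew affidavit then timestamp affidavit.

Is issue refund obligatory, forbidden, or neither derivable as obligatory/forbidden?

Forbidden

From premise 2 we have O(stand_down).
From O(stand_down) and premise 5, O(stand_down → renew_affidavit), we obtain O(renew_affidavit).
Premise 6 is O(renew_affidavit → timestamp_affidavit); since O(renew_affidavit), deontic closure gives O(timestamp_affidavit).
The contrapositive of premise 4 (O(¬attend_hearing → ¬timestamp_affidavit)) is O(timestamp_affidavit → attend_hearing), and O(timestamp_affidavit) is already established, so O(attend_hearing).
The contrapositive of premise 1 (O(issue_refund → ¬attend_hearing)) is O(attend_hearing → ¬issue_refund), and O(attend_hearing) is already established, so O(¬issue_refund).
Premise 3 does not contribute to this derivation.
Thus O(¬issue_refund), which is F(issue_refund): issue_refund is forbidden.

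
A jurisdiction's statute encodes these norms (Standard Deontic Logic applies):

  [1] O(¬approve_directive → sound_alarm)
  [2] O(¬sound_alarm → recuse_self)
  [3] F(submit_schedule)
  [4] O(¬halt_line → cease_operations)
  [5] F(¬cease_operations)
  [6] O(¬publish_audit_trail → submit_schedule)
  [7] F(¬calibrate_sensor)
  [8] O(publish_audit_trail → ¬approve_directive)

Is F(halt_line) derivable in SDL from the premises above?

No

Premise 4 is O(¬halt_line → cease_operations); even if O(cease_operations) held, inferring O(¬halt_line) would be affirming the consequent — invalid.
No other premise forces O(¬halt_line). An ideal world satisfying every premise can still have halt_line true, so F(halt_line) is not derivable.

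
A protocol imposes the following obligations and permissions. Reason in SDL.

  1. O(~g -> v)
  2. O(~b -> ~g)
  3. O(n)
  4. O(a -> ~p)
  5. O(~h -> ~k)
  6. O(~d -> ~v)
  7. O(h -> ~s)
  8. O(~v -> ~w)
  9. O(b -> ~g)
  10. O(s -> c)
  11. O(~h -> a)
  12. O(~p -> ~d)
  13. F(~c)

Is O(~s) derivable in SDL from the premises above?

Premises 9 and 2 are O(b -> ~g) and O(~b -> ~g); every ideal world satisfies b or ~b, so in either case ~g holds — hence O(~g).
Premise 1 is O(~g -> v); since O(~g), deontic closure gives O(v).
Premise 6, O(~d -> ~v), contraposes to O(v -> d); with O(v) we get O(d).
Premise 12 is O(~p -> ~d); contrapositively O(d -> p). Since O(d) holds, K gives O(p).
Premise 4 is O(a -> ~p); contrapositively O(p -> ~a). Since O(p) holds, K gives O(~a).
Premise 11 is O(~h -> a); contrapositively O(~a -> h). Since O(~a) holds, K gives O(h).
Premise 7 is O(h -> ~s); since O(h), deontic closure gives O(~s).
Premises 3, 5, 8, 10, 13 do not contribute to this derivation.
So O(~s) follows.

Yes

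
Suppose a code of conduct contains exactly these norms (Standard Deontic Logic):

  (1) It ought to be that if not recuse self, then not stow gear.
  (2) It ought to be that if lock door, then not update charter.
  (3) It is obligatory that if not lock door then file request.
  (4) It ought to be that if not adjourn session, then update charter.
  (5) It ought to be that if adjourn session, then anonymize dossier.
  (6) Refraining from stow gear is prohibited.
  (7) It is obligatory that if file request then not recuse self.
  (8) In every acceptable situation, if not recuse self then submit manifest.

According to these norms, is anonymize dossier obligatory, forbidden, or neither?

Obligatory

F(¬stow_gear) at premise 6 means O(stow_gear).
Premise 1 is O(¬recuse_self → ¬stow_gear); contrapositively O(stow_gear → recuse_self). Since O(stow_gear) holds, K gives O(recuse_self).
Premise 7, O(file_request → ¬recuse_self), contraposes to O(recuse_self → ¬file_request); with O(recuse_self) we get O(¬file_request).
The contrapositive of premise 3 (O(¬lock_door → file_request)) is O(¬file_request → lock_door), and O(¬file_request) is already established, so O(lock_door).
With premise 2, O(lock_door → ¬update_charter), the K-axiom yields O(¬update_charter).
Premise 4 is O(¬adjourn_session → update_charter); contrapositively O(¬update_charter → adjourn_session). Since O(¬update_charter) holds, K gives O(adjourn_session).
Applying K to premise 5 (O(adjourn_session → anonymize_dossier)) and O(adjourn_session) yields O(anonymize_dossier).
Premise 8 does not contribute to this derivation.
Hence anonymize_dossier is obligatory.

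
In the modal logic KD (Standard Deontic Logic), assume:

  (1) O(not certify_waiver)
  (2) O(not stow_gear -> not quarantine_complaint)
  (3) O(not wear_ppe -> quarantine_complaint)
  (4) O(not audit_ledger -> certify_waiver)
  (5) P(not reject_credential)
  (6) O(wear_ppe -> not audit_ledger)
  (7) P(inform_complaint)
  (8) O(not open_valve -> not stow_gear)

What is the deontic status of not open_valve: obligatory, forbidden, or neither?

Forbidden

From premise 1 we have O(not certify_waiver).
Premise 4 is O(not audit_ledger -> certify_waiver); contrapositively O(not certify_waiver -> audit_ledger). Since O(not certify_waiver) holds, K gives O(audit_ledger).
Premise 6, O(wear_ppe -> not audit_ledger), contraposes to O(audit_ledger -> not wear_ppe); with O(audit_ledger) we get O(not wear_ppe).
Premise 3 is O(not wear_ppe -> quarantine_complaint); since O(not wear_ppe), deontic closure gives O(quarantine_complaint).
Premise 2 is O(not stow_gear -> not quarantine_complaint); contrapositively O(quarantine_complaint -> stow_gear). Since O(quarantine_complaint) holds, K gives O(stow_gear).
Premise 8, O(not open_valve -> not stow_gear), contraposes to O(stow_gear -> open_valve); with O(stow_gear) we get O(open_valve).
Premises 5, 7 do not contribute to this derivation.
Thus O(open_valve), which is F(not open_valve): not open_valve is forbidden.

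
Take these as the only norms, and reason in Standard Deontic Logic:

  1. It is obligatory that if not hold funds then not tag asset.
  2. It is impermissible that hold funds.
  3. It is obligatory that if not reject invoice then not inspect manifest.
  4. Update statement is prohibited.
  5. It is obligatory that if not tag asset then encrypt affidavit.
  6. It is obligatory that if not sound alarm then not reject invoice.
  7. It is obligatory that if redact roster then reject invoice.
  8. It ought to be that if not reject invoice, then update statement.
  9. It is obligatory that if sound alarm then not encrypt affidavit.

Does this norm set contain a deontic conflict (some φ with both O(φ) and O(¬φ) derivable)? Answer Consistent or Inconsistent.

Premise 4 is F(update_statement), i.e. O(¬update_statement).
The contrapositive of premise 8 (O(¬reject_invoice → update_statement)) is O(¬update_statement → reject_invoice), and O(¬update_statement) is already established, so O(reject_invoice).
The contrapositive of premise 6 (O(¬sound_alarm → ¬reject_invoice)) is O(reject_invoice → sound_alarm), and O(reject_invoice) is already established, so O(sound_alarm).
Applying K to premise 9 (O(sound_alarm → ¬encrypt_affidavit)) and O(sound_alarm) yields O(¬encrypt_affidavit).
Premise 5 is O(¬tag_asset → encrypt_affidavit); contrapositively O(¬encrypt_affidavit → tag_asset). Since O(¬encrypt_affidavit) holds, K gives O(tag_asset).
Premise 1 is O(¬hold_funds → ¬tag_asset); contrapositively O(tag_asset → hold_funds). Since O(tag_asset) holds, K gives O(hold_funds).
Yet premise 2 is F(hold_funds), i.e. O(¬hold_funds).
We now have both O(hold_funds) and O(¬hold_funds) — hold_funds is simultaneously obligatory and forbidden, violating the D-axiom.

Inconsistent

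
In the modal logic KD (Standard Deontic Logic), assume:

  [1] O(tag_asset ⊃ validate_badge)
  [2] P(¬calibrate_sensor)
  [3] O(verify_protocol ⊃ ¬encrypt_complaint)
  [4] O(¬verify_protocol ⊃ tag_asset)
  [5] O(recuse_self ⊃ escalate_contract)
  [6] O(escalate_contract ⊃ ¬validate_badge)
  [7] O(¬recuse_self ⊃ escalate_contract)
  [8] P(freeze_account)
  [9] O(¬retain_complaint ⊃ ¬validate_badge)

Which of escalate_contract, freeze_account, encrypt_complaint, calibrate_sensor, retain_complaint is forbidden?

encrypt_complaint

By case analysis on ¬recuse_self: premise 7 gives O(¬recuse_self ⊃ escalate_contract) and premise 5 gives O(recuse_self ⊃ escalate_contract), so O(escalate_contract) either way.
Applying K to premise 6 (O(escalate_contract ⊃ ¬validate_badge)) and O(escalate_contract) yields O(¬validate_badge).
Premise 1, O(tag_asset ⊃ validate_badge), contraposes to O(¬validate_badge ⊃ ¬tag_asset); with O(¬validate_badge) we get O(¬tag_asset).
Premise 4 is O(¬verify_protocol ⊃ tag_asset); contrapositively O(¬tag_asset ⊃ verify_protocol). Since O(¬tag_asset) holds, K gives O(verify_protocol).
With premise 3, O(verify_protocol ⊃ ¬encrypt_complaint), the K-axiom yields O(¬encrypt_complaint).
So O(¬encrypt_complaint) holds, i.e. encrypt_complaint is forbidden. None of the other listed options is forbidden under the premises.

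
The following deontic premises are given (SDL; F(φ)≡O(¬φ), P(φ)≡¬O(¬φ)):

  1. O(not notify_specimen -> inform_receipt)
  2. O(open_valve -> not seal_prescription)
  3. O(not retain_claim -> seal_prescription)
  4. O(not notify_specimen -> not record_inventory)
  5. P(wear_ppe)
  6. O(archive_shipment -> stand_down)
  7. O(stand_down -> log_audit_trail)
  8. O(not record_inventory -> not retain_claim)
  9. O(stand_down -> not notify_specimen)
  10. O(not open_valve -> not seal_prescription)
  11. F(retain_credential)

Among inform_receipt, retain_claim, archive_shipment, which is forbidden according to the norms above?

Premises 2 and 10 are O(open_valve -> not seal_prescription) and O(not open_valve -> not seal_prescription); every ideal world satisfies open_valve or not open_valve, so in either case not seal_prescription holds — hence O(not seal_prescription).
Premise 3, O(not retain_claim -> seal_prescription), contraposes to O(not seal_prescription -> retain_claim); with O(not seal_prescription) we get O(retain_claim).
The contrapositive of premise 8 (O(not record_inventory -> not retain_claim)) is O(retain_claim -> record_inventory), and O(retain_claim) is already established, so O(record_inventory).
The contrapositive of premise 4 (O(not notify_specimen -> not record_inventory)) is O(record_inventory -> notify_specimen), and O(record_inventory) is already established, so O(notify_specimen).
The contrapositive of premise 9 (O(stand_down -> not notify_specimen)) is O(notify_specimen -> not stand_down), and O(notify_specimen) is already established, so O(not stand_down).
Premise 6 is O(archive_shipment -> stand_down); contrapositively O(not stand_down -> not archive_shipment). Since O(not stand_down) holds, K gives O(not archive_shipment).
So O(not archive_shipment) holds, i.e. archive_shipment is forbidden. None of the other listed options is forbidden under the premises.

archive_shipment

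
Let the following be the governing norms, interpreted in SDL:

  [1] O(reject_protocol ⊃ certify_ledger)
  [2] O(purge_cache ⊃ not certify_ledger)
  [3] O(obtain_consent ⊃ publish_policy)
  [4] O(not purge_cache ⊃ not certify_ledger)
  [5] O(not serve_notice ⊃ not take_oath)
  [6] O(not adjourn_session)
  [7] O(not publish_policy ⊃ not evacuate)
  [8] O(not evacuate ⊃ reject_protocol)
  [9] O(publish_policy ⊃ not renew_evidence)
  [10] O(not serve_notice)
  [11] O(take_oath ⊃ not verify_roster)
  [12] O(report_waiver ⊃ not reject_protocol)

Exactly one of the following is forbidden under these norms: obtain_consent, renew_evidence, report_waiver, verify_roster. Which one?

renew_evidence

Premises 2 and 4 cover both cases: O(purge_cache ⊃ not certify_ledger) and O(not purge_cache ⊃ not certify_ledger). Since purge_cache ∨ not purge_cache is a tautology, O(not certify_ledger) follows.
The contrapositive of premise 1 (O(reject_protocol ⊃ certify_ledger)) is O(not certify_ledger ⊃ not reject_protocol), and O(not certify_ledger) is already established, so O(not reject_protocol).
Premise 8 is O(not evacuate ⊃ reject_protocol); contrapositively O(not reject_protocol ⊃ evacuate). Since O(not reject_protocol) holds, K gives O(evacuate).
Premise 7 is O(not publish_policy ⊃ not evacuate); contrapositively O(evacuate ⊃ publish_policy). Since O(evacuate) holds, K gives O(publish_policy).
Applying K to premise 9 (O(publish_policy ⊃ not renew_evidence)) and O(publish_policy) yields O(not renew_evidence).
So O(not renew_evidence) holds, i.e. renew_evidence is forbidden. None of the other listed options is forbidden under the premises.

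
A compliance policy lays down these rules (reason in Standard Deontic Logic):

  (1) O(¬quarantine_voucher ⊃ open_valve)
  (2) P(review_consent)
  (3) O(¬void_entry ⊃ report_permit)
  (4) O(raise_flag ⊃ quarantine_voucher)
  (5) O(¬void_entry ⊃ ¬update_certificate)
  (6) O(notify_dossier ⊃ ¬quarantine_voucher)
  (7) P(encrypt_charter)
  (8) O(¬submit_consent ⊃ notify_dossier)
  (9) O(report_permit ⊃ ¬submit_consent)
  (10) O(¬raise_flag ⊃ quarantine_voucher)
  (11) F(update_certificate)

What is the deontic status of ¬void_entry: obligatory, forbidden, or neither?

Forbidden

By case analysis on ¬raise_flag: premise 10 gives O(¬raise_flag ⊃ quarantine_voucher) and premise 4 gives O(raise_flag ⊃ quarantine_voucher), so O(quarantine_voucher) either way.
The contrapositive of premise 6 (O(notify_dossier ⊃ ¬quarantine_voucher)) is O(quarantine_voucher ⊃ ¬notify_dossier), and O(quarantine_voucher) is already established, so O(¬notify_dossier).
Premise 8, O(¬submit_consent ⊃ notify_dossier), contraposes to O(¬notify_dossier ⊃ submit_consent); with O(¬notify_dossier) we get O(submit_consent).
Premise 9, O(report_permit ⊃ ¬submit_consent), contraposes to O(submit_consent ⊃ ¬report_permit); with O(submit_consent) we get O(¬report_permit).
Premise 3 is O(¬void_entry ⊃ report_permit); contrapositively O(¬report_permit ⊃ void_entry). Since O(¬report_permit) holds, K gives O(void_entry).
Premises 1, 2, 5, 7, 11 do not contribute to this derivation.
Thus O(void_entry), which is F(¬void_entry): ¬void_entry is forbidden.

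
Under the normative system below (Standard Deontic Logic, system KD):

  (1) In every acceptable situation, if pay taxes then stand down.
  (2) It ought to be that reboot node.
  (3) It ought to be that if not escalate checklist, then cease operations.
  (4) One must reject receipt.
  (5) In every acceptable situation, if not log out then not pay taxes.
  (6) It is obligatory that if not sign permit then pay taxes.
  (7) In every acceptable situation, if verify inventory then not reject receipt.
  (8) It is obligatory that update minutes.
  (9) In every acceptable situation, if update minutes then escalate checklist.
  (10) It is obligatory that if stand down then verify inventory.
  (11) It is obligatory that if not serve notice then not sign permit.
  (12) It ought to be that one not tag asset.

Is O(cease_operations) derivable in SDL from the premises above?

Premise 3 is O(¬escalate_checklist → cease_operations), but O(¬escalate_checklist) is not derivable from the premises, so it does not yield O(cease_operations).
No other premise forces O(cease_operations). An ideal world satisfying every premise can still have cease_operations false, so O(cease_operations) is not derivable.

No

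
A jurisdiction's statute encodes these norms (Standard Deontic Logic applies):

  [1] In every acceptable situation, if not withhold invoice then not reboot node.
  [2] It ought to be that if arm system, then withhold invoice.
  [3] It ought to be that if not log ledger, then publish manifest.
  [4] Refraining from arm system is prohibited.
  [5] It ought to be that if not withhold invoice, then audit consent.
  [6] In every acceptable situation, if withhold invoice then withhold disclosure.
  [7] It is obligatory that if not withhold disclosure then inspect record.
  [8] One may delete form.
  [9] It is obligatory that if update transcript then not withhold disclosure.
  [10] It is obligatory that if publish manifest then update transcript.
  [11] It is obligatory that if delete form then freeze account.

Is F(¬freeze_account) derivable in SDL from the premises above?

Premise 11 is O(delete_form → freeze_account), but O(delete_form) is not derivable from the premises (the permission P(delete_form) asserts only ¬O(¬delete_form), not O(delete_form)), so it does not yield O(freeze_account).
No other premise forces O(freeze_account). An ideal world satisfying every premise can still have ¬freeze_account true, so F(¬freeze_account) is not derivable.

No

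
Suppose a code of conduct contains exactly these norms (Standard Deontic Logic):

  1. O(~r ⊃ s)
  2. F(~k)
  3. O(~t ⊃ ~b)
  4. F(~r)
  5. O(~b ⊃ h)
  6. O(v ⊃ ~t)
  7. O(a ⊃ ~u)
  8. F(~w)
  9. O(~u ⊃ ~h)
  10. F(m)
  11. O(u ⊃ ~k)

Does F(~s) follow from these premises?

Premise 1 is O(~r ⊃ s), but O(~r) is not derivable from the premises, so it does not yield O(s).
No other premise forces O(s). An ideal world satisfying every premise can still have ~s true, so F(~s) is not derivable.

No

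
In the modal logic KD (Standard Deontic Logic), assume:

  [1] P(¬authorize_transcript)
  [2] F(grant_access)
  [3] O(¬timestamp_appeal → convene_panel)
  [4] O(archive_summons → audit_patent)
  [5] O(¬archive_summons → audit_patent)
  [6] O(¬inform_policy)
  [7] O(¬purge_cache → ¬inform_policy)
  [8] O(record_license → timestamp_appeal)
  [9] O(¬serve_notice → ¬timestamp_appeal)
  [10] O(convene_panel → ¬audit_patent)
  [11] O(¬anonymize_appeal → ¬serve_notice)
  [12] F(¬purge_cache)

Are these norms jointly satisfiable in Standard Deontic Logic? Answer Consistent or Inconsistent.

Premise 7 is O(¬purge_cache → ¬inform_policy); even if O(¬inform_policy) held, inferring O(¬purge_cache) would be affirming the consequent — invalid.
So O(¬purge_cache) is not derivable, and the apparent clash with O(purge_cache) does not arise.
A world satisfying every obligation exists (e.g. anonymize_appeal=true, archive_summons=false, audit_patent=true, authorize_transcript=false, convene_panel=false, grant_access=false, inform_policy=false, purge_cache=true, record_license=false, serve_notice=true, timestamp_appeal=true); no atom is both obligatory and forbidden, so the set is consistent.

Consistent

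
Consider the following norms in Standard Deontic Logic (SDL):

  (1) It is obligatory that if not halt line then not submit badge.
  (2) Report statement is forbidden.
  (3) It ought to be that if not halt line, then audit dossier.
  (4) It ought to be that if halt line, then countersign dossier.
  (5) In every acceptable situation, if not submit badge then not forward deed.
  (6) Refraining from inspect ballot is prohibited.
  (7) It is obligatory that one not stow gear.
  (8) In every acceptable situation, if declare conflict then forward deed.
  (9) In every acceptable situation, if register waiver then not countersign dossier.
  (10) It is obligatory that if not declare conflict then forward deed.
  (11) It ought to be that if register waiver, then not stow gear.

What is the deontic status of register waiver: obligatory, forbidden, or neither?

Forbidden

By case analysis on ¬declare_conflict: premise 10 gives O(¬declare_conflict → forward_deed) and premise 8 gives O(declare_conflict → forward_deed), so O(forward_deed) either way.
Premise 5, O(¬submit_badge → ¬forward_deed), contraposes to O(forward_deed → submit_badge); with O(forward_deed) we get O(submit_badge).
The contrapositive of premise 1 (O(¬halt_line → ¬submit_badge)) is O(submit_badge → halt_line), and O(submit_badge) is already established, so O(halt_line).
Premise 4 is O(halt_line → countersign_dossier); since O(halt_line), deontic closure gives O(countersign_dossier).
Premise 9, O(register_waiver → ¬countersign_dossier), contraposes to O(countersign_dossier → ¬register_waiver); with O(countersign_dossier) we get O(¬register_waiver).
Premises 2, 3, 6, 7, 11 do not contribute to this derivation.
Thus O(¬register_waiver), which is F(register_waiver): register_waiver is forbidden.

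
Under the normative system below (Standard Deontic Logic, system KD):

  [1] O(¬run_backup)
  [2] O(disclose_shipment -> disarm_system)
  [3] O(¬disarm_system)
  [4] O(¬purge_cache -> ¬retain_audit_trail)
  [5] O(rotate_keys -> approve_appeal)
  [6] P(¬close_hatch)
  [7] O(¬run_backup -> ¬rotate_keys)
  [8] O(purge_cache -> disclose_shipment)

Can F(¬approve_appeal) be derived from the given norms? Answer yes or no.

No

Premise 5 is O(rotate_keys -> approve_appeal), but O(rotate_keys) is not derivable from the premises, so it does not yield O(approve_appeal).
No other premise forces O(approve_appeal). An ideal world satisfying every premise can still have ¬approve_appeal true, so F(¬approve_appeal) is not derivable.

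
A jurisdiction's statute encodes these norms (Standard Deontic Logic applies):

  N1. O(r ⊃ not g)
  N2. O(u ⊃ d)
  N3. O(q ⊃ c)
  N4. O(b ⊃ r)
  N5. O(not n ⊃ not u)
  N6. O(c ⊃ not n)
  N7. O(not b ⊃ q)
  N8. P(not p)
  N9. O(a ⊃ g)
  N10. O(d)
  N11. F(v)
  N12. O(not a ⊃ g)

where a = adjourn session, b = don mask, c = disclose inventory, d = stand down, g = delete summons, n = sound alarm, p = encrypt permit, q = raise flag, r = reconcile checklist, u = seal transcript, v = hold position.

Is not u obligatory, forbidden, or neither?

Obligatory

By case analysis on a: premise 9 gives O(a ⊃ g) and premise 12 gives O(not a ⊃ g), so O(g) either way.
Premise 1, O(r ⊃ not g), contraposes to O(g ⊃ not r); with O(g) we get O(not r).
Premise 4, O(b ⊃ r), contraposes to O(not r ⊃ not b); with O(not r) we get O(not b).
With premise 7, O(not b ⊃ q), the K-axiom yields O(q).
With premise 3, O(q ⊃ c), the K-axiom yields O(c).
Premise 6 is O(c ⊃ not n); since O(c), deontic closure gives O(not n).
Premise 5 is O(not n ⊃ not u); since O(not n), deontic closure gives O(not u).
Premises 2, 8, 10, 11 do not contribute to this derivation.
Hence not u is obligatory.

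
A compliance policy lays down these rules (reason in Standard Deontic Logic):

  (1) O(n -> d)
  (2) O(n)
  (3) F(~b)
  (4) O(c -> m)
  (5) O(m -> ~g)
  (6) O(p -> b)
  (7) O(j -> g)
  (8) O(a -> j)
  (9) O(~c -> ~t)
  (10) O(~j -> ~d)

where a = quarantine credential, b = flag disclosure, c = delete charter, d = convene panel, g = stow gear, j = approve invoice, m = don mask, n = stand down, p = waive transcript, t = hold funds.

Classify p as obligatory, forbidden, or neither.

Premise 6 is O(p -> b); even if O(b) held, inferring O(p) would be affirming the consequent — invalid.
No premise or chain of K-axiom applications forces O(p), and none forces O(~p). So p is neither obligatory nor forbidden under these norms.

Neither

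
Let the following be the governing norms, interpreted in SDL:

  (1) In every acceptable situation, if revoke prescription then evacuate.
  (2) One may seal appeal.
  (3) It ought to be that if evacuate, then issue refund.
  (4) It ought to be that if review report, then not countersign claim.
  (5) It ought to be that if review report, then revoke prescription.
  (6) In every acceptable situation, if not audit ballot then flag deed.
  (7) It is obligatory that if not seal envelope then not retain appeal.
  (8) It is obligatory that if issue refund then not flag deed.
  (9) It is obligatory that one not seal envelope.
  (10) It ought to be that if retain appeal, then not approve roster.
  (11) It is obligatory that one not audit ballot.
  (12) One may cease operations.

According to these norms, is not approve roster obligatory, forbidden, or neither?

Premise 10 is O(retain_appeal → ¬approve_roster), but O(retain_appeal) is not derivable from the premises, so it does not yield O(¬approve_roster).
No premise or chain of K-axiom applications forces O(¬approve_roster), and none forces O(approve_roster). So ¬approve_roster is neither obligatory nor forbidden under these norms.

Neither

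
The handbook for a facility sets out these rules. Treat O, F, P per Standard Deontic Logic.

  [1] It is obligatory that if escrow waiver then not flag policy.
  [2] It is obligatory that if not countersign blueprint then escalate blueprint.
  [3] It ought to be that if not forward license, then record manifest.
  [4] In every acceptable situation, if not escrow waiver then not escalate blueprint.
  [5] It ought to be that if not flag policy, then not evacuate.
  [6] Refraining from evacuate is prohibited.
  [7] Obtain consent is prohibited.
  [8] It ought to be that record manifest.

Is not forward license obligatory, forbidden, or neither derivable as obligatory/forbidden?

Premise 3 is O(¬forward_license → record_manifest); even if O(record_manifest) held, inferring O(¬forward_license) would be affirming the consequent — invalid.
No premise or chain of K-axiom applications forces O(¬forward_license), and none forces O(forward_license). So ¬forward_license is neither obligatory nor forbidden under these norms.

Neither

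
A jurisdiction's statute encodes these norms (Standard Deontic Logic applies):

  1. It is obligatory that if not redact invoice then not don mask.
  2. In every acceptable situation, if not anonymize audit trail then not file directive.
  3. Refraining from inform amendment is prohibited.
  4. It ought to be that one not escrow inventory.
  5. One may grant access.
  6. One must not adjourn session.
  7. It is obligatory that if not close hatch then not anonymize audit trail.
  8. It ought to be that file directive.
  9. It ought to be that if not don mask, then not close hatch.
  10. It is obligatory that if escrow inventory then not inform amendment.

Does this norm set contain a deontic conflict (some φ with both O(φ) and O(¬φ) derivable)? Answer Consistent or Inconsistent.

Consistent

Premise 10 is O(escrow_inventory → ¬inform_amendment), but O(escrow_inventory) is not derivable from the premises, so it does not yield O(¬inform_amendment).
So O(¬inform_amendment) is not derivable, and the apparent clash with O(inform_amendment) does not arise.
A world satisfying every obligation exists (e.g. adjourn_session=false, anonymize_audit_trail=true, close_hatch=true, don_mask=true, escrow_inventory=false, file_directive=true, grant_access=false, inform_amendment=true, redact_invoice=true); no atom is both obligatory and forbidden, so the set is consistent.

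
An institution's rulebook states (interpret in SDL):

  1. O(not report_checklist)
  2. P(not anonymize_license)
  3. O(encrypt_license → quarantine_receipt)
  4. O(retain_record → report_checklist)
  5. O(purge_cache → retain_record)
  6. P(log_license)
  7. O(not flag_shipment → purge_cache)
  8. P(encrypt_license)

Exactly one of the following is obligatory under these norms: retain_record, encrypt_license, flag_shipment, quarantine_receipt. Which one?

flag_shipment

Premise 1 gives O(not report_checklist).
Premise 4 is O(retain_record → report_checklist); contrapositively O(not report_checklist → not retain_record). Since O(not report_checklist) holds, K gives O(not retain_record).
Premise 5, O(purge_cache → retain_record), contraposes to O(not retain_record → not purge_cache); with O(not retain_record) we get O(not purge_cache).
The contrapositive of premise 7 (O(not flag_shipment → purge_cache)) is O(not purge_cache → flag_shipment), and O(not purge_cache) is already established, so O(flag_shipment).
So O(flag_shipment) holds — flag_shipment is obligatory. None of the other listed options is made obligatory by any chain of premises.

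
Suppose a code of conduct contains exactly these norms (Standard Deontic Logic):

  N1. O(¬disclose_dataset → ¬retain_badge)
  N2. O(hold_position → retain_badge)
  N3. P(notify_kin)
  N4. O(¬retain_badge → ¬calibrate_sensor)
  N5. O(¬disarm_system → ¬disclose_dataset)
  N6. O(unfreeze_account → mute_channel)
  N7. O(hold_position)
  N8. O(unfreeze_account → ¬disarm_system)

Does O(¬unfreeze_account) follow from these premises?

Premise 7 states O(hold_position) outright.
With premise 2, O(hold_position → retain_badge), the K-axiom yields O(retain_badge).
Premise 1, O(¬disclose_dataset → ¬retain_badge), contraposes to O(retain_badge → disclose_dataset); with O(retain_badge) we get O(disclose_dataset).
The contrapositive of premise 5 (O(¬disarm_system → ¬disclose_dataset)) is O(disclose_dataset → disarm_system), and O(disclose_dataset) is already established, so O(disarm_system).
Premise 8, O(unfreeze_account → ¬disarm_system), contraposes to O(disarm_system → ¬unfreeze_account); with O(disarm_system) we get O(¬unfreeze_account).
Premises 3, 4, 6 do not contribute to this derivation.
So O(¬unfreeze_account) follows.

Yes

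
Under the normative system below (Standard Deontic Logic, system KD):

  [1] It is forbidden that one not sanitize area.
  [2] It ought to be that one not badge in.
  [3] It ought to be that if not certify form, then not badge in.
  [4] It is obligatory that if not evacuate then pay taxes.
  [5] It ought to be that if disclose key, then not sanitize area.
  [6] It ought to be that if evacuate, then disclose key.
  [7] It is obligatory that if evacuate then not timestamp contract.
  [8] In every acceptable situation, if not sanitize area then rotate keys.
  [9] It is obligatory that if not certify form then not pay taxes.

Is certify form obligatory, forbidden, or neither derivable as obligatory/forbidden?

Obligatory

F(¬sanitize_area) at premise 1 means O(sanitize_area).
The contrapositive of premise 5 (O(disclose_key → ¬sanitize_area)) is O(sanitize_area → ¬disclose_key), and O(sanitize_area) is already established, so O(¬disclose_key).
Premise 6 is O(evacuate → disclose_key); contrapositively O(¬disclose_key → ¬evacuate). Since O(¬disclose_key) holds, K gives O(¬evacuate).
With premise 4, O(¬evacuate → pay_taxes), the K-axiom yields O(pay_taxes).
The contrapositive of premise 9 (O(¬certify_form → ¬pay_taxes)) is O(pay_taxes → certify_form), and O(pay_taxes) is already established, so O(certify_form).
Premises 2, 3, 7, 8 do not contribute to this derivation.
Hence certify_form is obligatory.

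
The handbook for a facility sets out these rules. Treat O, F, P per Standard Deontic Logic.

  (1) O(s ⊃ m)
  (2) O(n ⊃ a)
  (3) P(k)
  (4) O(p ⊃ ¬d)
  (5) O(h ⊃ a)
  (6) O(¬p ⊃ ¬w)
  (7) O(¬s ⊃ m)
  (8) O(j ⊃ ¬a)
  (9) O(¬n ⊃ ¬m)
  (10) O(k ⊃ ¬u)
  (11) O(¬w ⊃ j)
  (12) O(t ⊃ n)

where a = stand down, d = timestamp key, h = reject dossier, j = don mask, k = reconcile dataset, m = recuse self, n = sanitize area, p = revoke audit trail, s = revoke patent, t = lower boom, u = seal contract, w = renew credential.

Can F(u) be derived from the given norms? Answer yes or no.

No

Premise 10 is O(k ⊃ ¬u), but O(k) is not derivable from the premises (the permission P(k) asserts only ¬O(¬k), not O(k)), so it does not yield O(¬u).
No other premise forces O(¬u). An ideal world satisfying every premise can still have u true, so F(u) is not derivable.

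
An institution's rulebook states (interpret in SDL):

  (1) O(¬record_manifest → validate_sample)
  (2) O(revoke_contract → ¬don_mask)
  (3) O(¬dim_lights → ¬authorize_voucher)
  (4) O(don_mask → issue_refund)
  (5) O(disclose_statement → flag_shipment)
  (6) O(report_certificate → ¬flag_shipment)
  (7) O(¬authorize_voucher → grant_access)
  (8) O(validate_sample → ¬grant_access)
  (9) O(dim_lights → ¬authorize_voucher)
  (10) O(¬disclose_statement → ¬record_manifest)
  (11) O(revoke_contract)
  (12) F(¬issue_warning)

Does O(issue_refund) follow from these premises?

No

Premise 4 is O(don_mask → issue_refund), but O(don_mask) is not derivable from the premises, so it does not yield O(issue_refund).
No other premise forces O(issue_refund). An ideal world satisfying every premise can still have issue_refund false, so O(issue_refund) is not derivable.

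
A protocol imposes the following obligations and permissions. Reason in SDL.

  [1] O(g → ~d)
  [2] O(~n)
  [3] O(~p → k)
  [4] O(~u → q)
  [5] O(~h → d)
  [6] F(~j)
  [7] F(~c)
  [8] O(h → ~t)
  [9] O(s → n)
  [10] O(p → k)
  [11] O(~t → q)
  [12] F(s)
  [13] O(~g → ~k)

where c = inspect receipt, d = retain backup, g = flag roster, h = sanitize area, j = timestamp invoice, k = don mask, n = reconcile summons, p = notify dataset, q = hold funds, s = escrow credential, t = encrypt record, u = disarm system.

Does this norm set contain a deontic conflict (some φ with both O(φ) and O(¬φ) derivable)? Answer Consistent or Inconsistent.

Consistent

Premise 9 is O(s → n), but O(s) is not derivable from the premises, so it does not yield O(n).
So O(n) is not derivable, and the apparent clash with O(~n) does not arise.
A world satisfying every obligation exists (e.g. c=true, d=false, g=true, h=true, j=true, k=true, n=false, p=false, q=true, s=false, t=false, u=false); no atom is both obligatory and forbidden, so the set is consistent.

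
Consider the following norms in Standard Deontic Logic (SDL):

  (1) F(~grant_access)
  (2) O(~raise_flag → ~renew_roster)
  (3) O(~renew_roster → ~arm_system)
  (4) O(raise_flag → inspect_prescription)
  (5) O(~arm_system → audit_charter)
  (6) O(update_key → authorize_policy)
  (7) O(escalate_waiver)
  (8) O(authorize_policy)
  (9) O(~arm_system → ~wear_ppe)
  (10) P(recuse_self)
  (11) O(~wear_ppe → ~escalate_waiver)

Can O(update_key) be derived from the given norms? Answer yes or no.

No

Premise 6 is O(update_key → authorize_policy); even if O(authorize_policy) held, inferring O(update_key) would be affirming the consequent — invalid.
No other premise forces O(update_key). An ideal world satisfying every premise can still have update_key false, so O(update_key) is not derivable.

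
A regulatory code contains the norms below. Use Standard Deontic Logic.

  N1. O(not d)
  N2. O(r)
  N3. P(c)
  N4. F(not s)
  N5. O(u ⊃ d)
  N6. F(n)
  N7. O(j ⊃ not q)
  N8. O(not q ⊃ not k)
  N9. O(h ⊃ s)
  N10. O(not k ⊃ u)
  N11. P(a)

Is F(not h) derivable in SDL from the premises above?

No

Premise 9 is O(h ⊃ s); even if O(s) held, inferring O(h) would be affirming the consequent — invalid.
No other premise forces O(h). An ideal world satisfying every premise can still have not h true, so F(not h) is not derivable.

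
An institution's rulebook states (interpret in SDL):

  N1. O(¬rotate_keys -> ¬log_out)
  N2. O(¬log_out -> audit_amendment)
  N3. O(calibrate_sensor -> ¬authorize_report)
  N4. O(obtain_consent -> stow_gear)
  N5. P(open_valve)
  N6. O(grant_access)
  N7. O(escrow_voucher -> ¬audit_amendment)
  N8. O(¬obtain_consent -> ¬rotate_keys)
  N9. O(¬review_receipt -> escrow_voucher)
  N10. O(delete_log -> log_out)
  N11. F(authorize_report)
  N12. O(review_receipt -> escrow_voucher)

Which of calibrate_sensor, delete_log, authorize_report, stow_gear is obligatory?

By case analysis on ¬review_receipt: premise 9 gives O(¬review_receipt -> escrow_voucher) and premise 12 gives O(review_receipt -> escrow_voucher), so O(escrow_voucher) either way.
Applying K to premise 7 (O(escrow_voucher -> ¬audit_amendment)) and O(escrow_voucher) yields O(¬audit_amendment).
Premise 2, O(¬log_out -> audit_amendment), contraposes to O(¬audit_amendment -> log_out); with O(¬audit_amendment) we get O(log_out).
Premise 1, O(¬rotate_keys -> ¬log_out), contraposes to O(log_out -> rotate_keys); with O(log_out) we get O(rotate_keys).
Premise 8 is O(¬obtain_consent -> ¬rotate_keys); contrapositively O(rotate_keys -> obtain_consent). Since O(rotate_keys) holds, K gives O(obtain_consent).
From O(obtain_consent) and premise 4, O(obtain_consent -> stow_gear), we obtain O(stow_gear).
So O(stow_gear) holds — stow_gear is obligatory. None of the other listed options is made obligatory by any chain of premises.

stow_gear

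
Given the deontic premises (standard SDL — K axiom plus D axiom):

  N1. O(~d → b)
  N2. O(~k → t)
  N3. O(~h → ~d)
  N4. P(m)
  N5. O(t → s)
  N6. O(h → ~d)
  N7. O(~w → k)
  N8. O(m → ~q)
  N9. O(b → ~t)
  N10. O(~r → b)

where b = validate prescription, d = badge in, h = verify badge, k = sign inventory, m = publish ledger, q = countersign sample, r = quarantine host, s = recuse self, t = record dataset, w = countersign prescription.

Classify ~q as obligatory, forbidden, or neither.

Premise 8 is O(m → ~q), but O(m) is not derivable from the premises (the permission P(m) asserts only ~O(~m), not O(m)), so it does not yield O(~q).
No premise or chain of K-axiom applications forces O(~q), and none forces O(q). So ~q is neither obligatory nor forbidden under these norms.

Neither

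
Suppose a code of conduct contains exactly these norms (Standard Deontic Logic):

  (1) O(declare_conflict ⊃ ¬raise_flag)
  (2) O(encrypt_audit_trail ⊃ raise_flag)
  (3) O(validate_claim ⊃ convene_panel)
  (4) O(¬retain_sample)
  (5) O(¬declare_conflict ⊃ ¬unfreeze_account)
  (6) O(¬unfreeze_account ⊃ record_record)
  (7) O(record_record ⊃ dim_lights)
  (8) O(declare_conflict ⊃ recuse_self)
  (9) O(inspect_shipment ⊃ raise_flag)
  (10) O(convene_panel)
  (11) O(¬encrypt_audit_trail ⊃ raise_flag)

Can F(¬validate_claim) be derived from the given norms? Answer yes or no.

No

Premise 3 is O(validate_claim ⊃ convene_panel); even if O(convene_panel) held, inferring O(validate_claim) would be affirming the consequent — invalid.
No other premise forces O(validate_claim). An ideal world satisfying every premise can still have ¬validate_claim true, so F(¬validate_claim) is not derivable.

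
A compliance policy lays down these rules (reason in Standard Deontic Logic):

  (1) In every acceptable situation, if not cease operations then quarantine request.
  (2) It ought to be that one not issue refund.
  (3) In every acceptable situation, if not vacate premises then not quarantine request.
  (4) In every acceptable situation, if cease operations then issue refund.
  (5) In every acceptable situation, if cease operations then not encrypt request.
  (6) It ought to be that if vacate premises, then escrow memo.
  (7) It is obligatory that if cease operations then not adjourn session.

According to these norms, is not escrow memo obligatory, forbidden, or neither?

Forbidden

From premise 2 we have O(¬issue_refund).
Premise 4, O(cease_operations → issue_refund), contraposes to O(¬issue_refund → ¬cease_operations); with O(¬issue_refund) we get O(¬cease_operations).
From O(¬cease_operations) and premise 1, O(¬cease_operations → quarantine_request), we obtain O(quarantine_request).
The contrapositive of premise 3 (O(¬vacate_premises → ¬quarantine_request)) is O(quarantine_request → vacate_premises), and O(quarantine_request) is already established, so O(vacate_premises).
From O(vacate_premises) and premise 6, O(vacate_premises → escrow_memo), we obtain O(escrow_memo).
Premises 5, 7 do not contribute to this derivation.
Thus O(escrow_memo), which is F(¬escrow_memo): ¬escrow_memo is forbidden.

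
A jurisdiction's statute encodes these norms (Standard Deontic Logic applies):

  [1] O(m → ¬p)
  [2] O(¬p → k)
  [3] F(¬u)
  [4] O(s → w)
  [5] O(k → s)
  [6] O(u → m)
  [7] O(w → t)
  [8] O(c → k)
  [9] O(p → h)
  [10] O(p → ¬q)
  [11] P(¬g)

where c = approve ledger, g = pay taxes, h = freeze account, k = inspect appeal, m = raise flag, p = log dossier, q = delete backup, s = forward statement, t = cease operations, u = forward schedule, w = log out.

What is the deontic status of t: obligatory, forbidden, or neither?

F(¬u) at premise 3 means O(u).
With premise 6, O(u → m), the K-axiom yields O(m).
Premise 1 is O(m → ¬p); since O(m), deontic closure gives O(¬p).
From O(¬p) and premise 2, O(¬p → k), we obtain O(k).
From O(k) and premise 5, O(k → s), we obtain O(s).
From O(s) and premise 4, O(s → w), we obtain O(w).
From O(w) and premise 7, O(w → t), we obtain O(t).
Premises 8, 9, 10, 11 do not contribute to this derivation.
Hence t is obligatory.

Obligatory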